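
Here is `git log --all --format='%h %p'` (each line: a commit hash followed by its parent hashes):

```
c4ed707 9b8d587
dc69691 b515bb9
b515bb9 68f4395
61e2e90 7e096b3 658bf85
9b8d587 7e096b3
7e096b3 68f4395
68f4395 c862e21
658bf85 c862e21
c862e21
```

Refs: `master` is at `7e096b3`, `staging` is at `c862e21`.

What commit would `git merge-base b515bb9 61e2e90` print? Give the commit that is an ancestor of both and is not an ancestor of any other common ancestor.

Ancestors of b515bb9: {68f4395, b515bb9, c862e21}.
Ancestors of 61e2e90: {61e2e90, 658bf85, 68f4395, 7e096b3, c862e21}.
Common ancestors: {68f4395, c862e21}.
Among these, 68f4395 is not an ancestor of any other common ancestor — it is the merge base.

68f4395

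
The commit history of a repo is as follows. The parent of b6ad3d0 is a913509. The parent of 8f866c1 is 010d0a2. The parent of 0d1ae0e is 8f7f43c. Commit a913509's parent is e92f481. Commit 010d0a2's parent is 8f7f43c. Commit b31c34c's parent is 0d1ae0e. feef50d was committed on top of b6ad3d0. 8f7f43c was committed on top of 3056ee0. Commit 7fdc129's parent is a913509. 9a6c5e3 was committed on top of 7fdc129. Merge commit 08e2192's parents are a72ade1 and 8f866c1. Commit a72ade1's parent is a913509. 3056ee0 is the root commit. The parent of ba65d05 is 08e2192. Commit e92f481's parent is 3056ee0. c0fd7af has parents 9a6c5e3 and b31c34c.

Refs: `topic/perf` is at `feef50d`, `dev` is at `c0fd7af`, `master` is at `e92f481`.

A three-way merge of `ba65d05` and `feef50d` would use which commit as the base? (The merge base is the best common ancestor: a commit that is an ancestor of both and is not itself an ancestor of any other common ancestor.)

a913509

Ancestors of ba65d05: {010d0a2, 08e2192, 3056ee0, 8f7f43c, 8f866c1, a72ade1, a913509, ba65d05, e92f481}.
Ancestors of feef50d: {3056ee0, a913509, b6ad3d0, e92f481, feef50d}.
Common ancestors: {3056ee0, a913509, e92f481}.
Among these, a913509 is not an ancestor of any other common ancestor — it is the merge base.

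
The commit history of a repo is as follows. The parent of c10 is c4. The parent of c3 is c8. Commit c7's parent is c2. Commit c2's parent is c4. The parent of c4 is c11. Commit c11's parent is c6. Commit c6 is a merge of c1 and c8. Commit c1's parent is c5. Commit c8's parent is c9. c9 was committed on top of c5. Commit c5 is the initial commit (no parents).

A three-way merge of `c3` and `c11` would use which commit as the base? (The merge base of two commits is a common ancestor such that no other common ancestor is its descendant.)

Ancestors of c3: {c3, c5, c8, c9}.
Ancestors of c11: {c1, c11, c5, c6, c8, c9}.
Common ancestors: {c5, c8, c9}.
Among these, c8 is not an ancestor of any other common ancestor — it is the merge base.

c8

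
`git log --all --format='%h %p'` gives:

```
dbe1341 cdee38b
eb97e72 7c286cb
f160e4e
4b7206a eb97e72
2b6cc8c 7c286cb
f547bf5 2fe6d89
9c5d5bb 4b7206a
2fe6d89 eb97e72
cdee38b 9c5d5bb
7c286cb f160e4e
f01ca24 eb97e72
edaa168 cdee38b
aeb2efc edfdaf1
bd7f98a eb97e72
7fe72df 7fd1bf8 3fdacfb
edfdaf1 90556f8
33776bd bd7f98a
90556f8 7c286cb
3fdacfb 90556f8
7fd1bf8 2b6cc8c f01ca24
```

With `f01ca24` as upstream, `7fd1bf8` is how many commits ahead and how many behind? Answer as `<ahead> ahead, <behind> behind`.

Reachable from 7fd1bf8: {2b6cc8c, 7c286cb, 7fd1bf8, eb97e72, f01ca24, f160e4e}.
Reachable from f01ca24: {7c286cb, eb97e72, f01ca24, f160e4e}.
Only in 7fd1bf8's history (ahead): {2b6cc8c, 7fd1bf8} — 2.
Only in f01ca24's history (behind): {} — 0.

2 ahead, 0 behind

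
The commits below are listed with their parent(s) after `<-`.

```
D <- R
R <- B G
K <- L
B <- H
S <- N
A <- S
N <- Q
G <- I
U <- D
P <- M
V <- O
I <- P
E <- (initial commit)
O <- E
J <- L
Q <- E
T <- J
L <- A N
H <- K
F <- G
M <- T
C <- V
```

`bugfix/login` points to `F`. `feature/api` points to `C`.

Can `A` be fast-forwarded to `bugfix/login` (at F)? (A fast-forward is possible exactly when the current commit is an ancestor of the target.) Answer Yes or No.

A fast-forward from A to F is possible iff A is an ancestor of F.
Ancestors of F: {A, E, F, G, I, J, L, M, N, P, Q, S, T}.
A is among them, so fast-forward is possible.

Yes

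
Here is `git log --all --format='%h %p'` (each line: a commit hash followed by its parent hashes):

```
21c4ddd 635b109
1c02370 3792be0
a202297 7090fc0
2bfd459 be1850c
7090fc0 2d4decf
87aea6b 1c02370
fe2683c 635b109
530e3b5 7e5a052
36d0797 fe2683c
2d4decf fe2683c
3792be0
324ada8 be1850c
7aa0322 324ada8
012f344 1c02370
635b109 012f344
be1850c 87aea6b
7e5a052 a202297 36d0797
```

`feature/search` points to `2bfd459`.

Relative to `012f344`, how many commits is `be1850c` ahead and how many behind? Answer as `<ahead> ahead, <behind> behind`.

Reachable from be1850c: {1c02370, 3792be0, 87aea6b, be1850c}.
Reachable from 012f344: {012f344, 1c02370, 3792be0}.
Only in be1850c's history (ahead): {87aea6b, be1850c} — 2.
Only in 012f344's history (behind): {012f344} — 1.

2 ahead, 1 behind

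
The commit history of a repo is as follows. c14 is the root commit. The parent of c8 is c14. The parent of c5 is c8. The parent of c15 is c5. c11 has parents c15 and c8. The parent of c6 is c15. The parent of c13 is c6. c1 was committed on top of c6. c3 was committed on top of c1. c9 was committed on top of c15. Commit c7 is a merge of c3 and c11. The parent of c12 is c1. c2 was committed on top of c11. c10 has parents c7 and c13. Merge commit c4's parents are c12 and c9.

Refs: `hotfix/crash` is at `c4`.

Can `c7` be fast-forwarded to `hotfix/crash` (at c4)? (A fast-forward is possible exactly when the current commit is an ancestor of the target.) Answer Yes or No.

No

A fast-forward from c7 to c4 is possible iff c7 is an ancestor of c4.
Ancestors of c4: {c1, c12, c14, c15, c4, c5, c6, c8, c9}.
c7 is not among them, so fast-forward is not possible.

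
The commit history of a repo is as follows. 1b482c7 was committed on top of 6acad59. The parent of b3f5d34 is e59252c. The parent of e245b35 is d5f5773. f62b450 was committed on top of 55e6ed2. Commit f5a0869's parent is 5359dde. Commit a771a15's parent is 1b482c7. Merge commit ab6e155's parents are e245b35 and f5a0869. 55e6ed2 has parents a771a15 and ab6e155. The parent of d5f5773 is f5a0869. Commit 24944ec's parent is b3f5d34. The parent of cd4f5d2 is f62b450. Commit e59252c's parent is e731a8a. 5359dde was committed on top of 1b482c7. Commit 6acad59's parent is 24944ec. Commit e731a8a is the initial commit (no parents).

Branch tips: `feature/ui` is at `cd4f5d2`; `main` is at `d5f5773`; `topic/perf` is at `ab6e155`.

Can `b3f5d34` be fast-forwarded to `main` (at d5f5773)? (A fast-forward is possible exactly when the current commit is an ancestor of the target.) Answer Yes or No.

Yes

A fast-forward from b3f5d34 to d5f5773 is possible iff b3f5d34 is an ancestor of d5f5773.
Ancestors of d5f5773: {1b482c7, 24944ec, 5359dde, 6acad59, b3f5d34, d5f5773, e59252c, e731a8a, f5a0869}.
b3f5d34 is among them, so fast-forward is possible.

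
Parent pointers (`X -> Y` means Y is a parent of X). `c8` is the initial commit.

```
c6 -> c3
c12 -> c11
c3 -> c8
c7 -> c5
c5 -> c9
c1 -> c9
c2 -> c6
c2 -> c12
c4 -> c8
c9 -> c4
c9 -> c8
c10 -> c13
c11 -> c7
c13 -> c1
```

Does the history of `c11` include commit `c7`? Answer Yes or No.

Ancestors of c11 (commits reachable by following parents): {c11, c4, c5, c7, c8, c9}.
c7 is in that set, so it is an ancestor of c11.

Yes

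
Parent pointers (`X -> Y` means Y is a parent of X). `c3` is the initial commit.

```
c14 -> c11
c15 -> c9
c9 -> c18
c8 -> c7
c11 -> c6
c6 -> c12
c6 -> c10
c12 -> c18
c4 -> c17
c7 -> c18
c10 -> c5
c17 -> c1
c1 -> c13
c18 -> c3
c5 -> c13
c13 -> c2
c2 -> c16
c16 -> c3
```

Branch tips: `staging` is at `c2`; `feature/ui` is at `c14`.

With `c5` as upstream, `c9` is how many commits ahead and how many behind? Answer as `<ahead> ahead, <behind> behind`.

2 ahead, 4 behind

Reachable from c9: {c18, c3, c9}.
Reachable from c5: {c13, c16, c2, c3, c5}.
Only in c9's history (ahead): {c18, c9} — 2.
Only in c5's history (behind): {c13, c16, c2, c5} — 4.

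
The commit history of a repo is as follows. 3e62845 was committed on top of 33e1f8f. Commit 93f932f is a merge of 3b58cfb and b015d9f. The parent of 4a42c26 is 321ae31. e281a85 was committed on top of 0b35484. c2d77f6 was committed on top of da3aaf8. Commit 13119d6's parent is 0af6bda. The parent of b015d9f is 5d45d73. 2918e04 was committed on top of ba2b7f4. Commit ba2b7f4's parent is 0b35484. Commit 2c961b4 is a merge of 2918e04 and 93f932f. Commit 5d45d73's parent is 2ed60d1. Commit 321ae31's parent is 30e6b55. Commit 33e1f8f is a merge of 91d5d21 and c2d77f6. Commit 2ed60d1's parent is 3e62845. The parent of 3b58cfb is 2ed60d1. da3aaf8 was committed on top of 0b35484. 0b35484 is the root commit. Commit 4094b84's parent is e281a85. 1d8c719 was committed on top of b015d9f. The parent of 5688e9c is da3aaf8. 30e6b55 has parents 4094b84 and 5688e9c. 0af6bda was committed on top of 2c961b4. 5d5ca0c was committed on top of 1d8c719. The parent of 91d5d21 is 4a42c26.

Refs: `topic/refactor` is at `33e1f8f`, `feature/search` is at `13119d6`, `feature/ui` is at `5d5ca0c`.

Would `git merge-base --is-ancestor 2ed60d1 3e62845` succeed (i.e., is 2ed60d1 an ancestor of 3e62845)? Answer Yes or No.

Ancestors of 3e62845: {0b35484, 30e6b55, 321ae31, 33e1f8f, 3e62845, 4094b84, 4a42c26, 5688e9c, 91d5d21, c2d77f6, da3aaf8, e281a85}.
2ed60d1 is not in that set, so it is not an ancestor of 3e62845.

No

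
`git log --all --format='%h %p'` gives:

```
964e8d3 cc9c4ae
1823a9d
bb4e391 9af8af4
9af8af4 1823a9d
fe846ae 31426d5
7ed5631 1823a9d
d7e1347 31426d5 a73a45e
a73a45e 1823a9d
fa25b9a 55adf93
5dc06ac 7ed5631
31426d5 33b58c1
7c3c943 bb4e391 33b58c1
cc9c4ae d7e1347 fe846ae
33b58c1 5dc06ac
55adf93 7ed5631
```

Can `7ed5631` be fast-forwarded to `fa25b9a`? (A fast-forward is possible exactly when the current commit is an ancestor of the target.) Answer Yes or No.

A fast-forward from 7ed5631 to fa25b9a is possible iff 7ed5631 is an ancestor of fa25b9a.
Ancestors of fa25b9a: {1823a9d, 55adf93, 7ed5631, fa25b9a}.
7ed5631 is among them, so fast-forward is possible.

Yes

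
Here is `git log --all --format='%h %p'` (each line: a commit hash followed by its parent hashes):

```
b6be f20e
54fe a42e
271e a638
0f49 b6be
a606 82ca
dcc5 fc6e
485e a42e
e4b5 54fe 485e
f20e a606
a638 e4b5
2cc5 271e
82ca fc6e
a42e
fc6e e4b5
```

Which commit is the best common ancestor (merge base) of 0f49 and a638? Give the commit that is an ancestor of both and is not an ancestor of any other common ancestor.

Ancestors of 0f49: {0f49, 485e, 54fe, 82ca, a42e, a606, b6be, e4b5, f20e, fc6e}.
Ancestors of a638: {485e, 54fe, a42e, a638, e4b5}.
Common ancestors: {485e, 54fe, a42e, e4b5}.
Among these, e4b5 is not an ancestor of any other common ancestor — it is the merge base.

e4b5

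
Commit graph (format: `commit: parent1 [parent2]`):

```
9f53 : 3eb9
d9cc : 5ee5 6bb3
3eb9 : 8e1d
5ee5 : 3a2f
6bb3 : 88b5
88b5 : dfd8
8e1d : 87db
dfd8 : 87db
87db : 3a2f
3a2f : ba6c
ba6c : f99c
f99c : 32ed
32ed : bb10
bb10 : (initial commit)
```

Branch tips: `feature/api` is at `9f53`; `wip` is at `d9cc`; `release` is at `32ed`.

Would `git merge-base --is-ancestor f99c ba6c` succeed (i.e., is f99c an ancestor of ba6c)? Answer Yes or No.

Yes

Ancestors of ba6c (commits reachable by following parents): {32ed, ba6c, bb10, f99c}.
f99c is in that set, so it is an ancestor of ba6c.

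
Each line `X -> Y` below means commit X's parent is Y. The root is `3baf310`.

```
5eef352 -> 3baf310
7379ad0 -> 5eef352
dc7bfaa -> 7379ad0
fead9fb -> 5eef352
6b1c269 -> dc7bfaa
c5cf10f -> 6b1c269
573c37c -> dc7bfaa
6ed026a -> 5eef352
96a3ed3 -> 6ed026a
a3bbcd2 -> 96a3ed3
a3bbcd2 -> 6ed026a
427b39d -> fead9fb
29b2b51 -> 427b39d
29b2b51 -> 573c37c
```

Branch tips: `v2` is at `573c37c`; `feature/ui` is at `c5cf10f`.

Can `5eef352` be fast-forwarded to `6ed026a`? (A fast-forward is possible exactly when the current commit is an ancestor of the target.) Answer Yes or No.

Yes

A fast-forward from 5eef352 to 6ed026a is possible iff 5eef352 is an ancestor of 6ed026a.
Ancestors of 6ed026a: {3baf310, 5eef352, 6ed026a}.
5eef352 is among them, so fast-forward is possible.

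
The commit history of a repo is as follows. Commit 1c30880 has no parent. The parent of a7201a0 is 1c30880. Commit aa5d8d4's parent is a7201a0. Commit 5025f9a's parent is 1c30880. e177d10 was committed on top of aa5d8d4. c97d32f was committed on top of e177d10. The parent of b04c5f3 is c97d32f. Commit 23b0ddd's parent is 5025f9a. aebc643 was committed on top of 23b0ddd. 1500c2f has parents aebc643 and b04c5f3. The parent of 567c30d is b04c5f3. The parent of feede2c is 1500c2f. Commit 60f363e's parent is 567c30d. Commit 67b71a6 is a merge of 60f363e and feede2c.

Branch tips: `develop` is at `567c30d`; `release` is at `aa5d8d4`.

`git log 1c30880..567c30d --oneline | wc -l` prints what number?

6

Reachable from 567c30d: {1c30880, 567c30d, a7201a0, aa5d8d4, b04c5f3, c97d32f, e177d10}.
Reachable from 1c30880: {1c30880}.
In 567c30d's history but not 1c30880's: {567c30d, a7201a0, aa5d8d4, b04c5f3, c97d32f, e177d10} — 6 commits.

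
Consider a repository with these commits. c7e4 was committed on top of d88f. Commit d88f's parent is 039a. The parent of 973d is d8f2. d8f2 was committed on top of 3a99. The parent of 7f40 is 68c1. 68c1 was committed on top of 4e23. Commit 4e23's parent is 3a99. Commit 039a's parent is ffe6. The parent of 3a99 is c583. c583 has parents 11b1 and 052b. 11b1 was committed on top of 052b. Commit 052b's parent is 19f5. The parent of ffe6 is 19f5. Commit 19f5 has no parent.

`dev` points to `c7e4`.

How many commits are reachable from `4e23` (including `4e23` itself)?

6

Walking parent pointers from 4e23: reachable set = {052b, 11b1, 19f5, 3a99, 4e23, c583}.
That is 6 commits.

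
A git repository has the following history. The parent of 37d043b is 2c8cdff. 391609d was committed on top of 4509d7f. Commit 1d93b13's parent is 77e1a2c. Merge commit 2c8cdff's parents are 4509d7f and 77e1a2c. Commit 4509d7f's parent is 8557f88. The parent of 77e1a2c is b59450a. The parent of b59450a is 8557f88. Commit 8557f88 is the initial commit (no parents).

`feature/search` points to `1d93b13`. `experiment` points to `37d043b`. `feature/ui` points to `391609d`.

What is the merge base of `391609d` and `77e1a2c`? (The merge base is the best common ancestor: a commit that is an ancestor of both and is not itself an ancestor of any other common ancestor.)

Ancestors of 391609d: {391609d, 4509d7f, 8557f88}.
Ancestors of 77e1a2c: {77e1a2c, 8557f88, b59450a}.
Common ancestors: {8557f88}.
The only common ancestor is 8557f88, so it is the merge base.

8557f88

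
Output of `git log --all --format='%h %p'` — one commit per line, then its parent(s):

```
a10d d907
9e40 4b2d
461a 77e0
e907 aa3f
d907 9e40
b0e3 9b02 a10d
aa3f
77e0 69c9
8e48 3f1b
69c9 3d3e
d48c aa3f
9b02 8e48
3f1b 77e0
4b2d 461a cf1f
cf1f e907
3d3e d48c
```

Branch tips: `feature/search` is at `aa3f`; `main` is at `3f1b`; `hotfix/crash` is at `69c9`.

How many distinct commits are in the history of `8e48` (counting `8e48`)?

Walking parent pointers from 8e48: reachable set = {3d3e, 3f1b, 69c9, 77e0, 8e48, aa3f, d48c}.
That is 7 commits.

7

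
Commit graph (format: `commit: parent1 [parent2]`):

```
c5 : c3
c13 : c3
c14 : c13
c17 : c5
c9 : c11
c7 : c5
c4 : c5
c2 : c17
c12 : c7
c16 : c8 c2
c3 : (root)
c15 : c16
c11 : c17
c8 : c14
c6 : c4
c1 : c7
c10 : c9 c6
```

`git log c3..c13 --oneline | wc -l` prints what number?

Reachable from c13: {c13, c3}.
Reachable from c3: {c3}.
In c13's history but not c3's: {c13} — 1 commit.

1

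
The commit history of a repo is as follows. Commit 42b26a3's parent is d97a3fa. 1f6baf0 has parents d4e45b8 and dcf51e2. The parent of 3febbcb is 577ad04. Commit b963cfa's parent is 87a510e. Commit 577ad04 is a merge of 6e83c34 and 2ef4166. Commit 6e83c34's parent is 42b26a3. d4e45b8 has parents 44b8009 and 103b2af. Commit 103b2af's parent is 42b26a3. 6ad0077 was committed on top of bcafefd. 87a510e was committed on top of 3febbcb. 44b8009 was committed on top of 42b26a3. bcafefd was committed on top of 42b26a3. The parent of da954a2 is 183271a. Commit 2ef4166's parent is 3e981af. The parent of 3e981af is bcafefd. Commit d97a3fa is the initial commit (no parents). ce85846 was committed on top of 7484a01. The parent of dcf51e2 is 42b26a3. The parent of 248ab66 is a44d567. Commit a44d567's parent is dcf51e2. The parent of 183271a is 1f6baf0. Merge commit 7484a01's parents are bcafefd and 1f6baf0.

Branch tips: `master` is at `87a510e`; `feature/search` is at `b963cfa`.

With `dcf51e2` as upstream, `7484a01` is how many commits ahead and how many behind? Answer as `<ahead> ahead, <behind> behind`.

Reachable from 7484a01: {103b2af, 1f6baf0, 42b26a3, 44b8009, 7484a01, bcafefd, d4e45b8, d97a3fa, dcf51e2}.
Reachable from dcf51e2: {42b26a3, d97a3fa, dcf51e2}.
Only in 7484a01's history (ahead): {103b2af, 1f6baf0, 44b8009, 7484a01, bcafefd, d4e45b8} — 6.
Only in dcf51e2's history (behind): {} — 0.

6 ahead, 0 behind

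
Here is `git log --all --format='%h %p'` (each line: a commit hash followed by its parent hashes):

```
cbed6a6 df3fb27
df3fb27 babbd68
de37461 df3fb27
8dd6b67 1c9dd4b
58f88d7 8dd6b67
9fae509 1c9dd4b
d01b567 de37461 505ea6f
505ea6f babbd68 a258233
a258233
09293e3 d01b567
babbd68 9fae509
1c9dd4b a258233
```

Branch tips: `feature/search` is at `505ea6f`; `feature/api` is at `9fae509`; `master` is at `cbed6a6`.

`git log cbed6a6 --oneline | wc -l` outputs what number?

6

Walking parent pointers from cbed6a6: reachable set = {1c9dd4b, 9fae509, a258233, babbd68, cbed6a6, df3fb27}.
That is 6 commits.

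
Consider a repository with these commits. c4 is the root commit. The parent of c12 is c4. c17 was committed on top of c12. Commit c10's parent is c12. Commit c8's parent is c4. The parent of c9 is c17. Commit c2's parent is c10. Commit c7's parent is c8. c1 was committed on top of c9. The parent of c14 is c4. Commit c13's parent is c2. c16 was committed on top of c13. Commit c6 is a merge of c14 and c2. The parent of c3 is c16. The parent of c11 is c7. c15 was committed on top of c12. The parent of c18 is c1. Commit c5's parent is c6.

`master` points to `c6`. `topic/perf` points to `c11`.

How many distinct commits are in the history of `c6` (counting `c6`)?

Walking parent pointers from c6: reachable set = {c10, c12, c14, c2, c4, c6}.
That is 6 commits.

6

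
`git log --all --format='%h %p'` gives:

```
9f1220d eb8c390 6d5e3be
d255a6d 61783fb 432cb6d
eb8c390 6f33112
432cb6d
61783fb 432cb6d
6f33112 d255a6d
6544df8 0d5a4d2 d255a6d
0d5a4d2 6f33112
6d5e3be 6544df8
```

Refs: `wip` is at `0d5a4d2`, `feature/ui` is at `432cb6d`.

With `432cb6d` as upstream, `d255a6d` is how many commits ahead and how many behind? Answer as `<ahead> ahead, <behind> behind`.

2 ahead, 0 behind

Reachable from d255a6d: {432cb6d, 61783fb, d255a6d}.
Reachable from 432cb6d: {432cb6d}.
Only in d255a6d's history (ahead): {61783fb, d255a6d} — 2.
Only in 432cb6d's history (behind): {} — 0.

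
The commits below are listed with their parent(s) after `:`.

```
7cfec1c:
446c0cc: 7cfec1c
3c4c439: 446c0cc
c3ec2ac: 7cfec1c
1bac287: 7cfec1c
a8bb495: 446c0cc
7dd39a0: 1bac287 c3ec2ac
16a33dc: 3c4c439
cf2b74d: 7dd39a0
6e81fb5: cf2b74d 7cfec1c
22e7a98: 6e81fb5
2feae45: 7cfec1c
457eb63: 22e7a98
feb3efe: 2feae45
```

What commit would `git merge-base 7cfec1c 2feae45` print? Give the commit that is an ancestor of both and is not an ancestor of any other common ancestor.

Ancestors of 7cfec1c: {7cfec1c}.
Ancestors of 2feae45: {2feae45, 7cfec1c}.
Common ancestors: {7cfec1c}.
The only common ancestor is 7cfec1c, so it is the merge base.

7cfec1c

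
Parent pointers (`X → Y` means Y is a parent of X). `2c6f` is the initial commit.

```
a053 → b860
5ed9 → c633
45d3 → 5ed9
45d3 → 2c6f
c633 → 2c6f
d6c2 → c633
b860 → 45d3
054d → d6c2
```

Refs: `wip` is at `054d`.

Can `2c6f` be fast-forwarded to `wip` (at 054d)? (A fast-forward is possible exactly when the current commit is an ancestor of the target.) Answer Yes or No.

A fast-forward from 2c6f to 054d is possible iff 2c6f is an ancestor of 054d.
Ancestors of 054d: {054d, 2c6f, c633, d6c2}.
2c6f is among them, so fast-forward is possible.

Yes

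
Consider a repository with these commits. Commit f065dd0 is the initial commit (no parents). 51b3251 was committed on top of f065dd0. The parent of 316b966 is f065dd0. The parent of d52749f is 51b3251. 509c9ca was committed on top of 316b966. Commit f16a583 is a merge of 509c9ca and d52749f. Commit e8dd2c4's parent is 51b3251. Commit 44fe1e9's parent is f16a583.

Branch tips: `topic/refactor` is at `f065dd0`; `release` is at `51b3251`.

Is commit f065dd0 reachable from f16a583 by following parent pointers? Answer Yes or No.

Ancestors of f16a583 (commits reachable by following parents): {316b966, 509c9ca, 51b3251, d52749f, f065dd0, f16a583}.
f065dd0 is in that set, so it is an ancestor of f16a583.

Yes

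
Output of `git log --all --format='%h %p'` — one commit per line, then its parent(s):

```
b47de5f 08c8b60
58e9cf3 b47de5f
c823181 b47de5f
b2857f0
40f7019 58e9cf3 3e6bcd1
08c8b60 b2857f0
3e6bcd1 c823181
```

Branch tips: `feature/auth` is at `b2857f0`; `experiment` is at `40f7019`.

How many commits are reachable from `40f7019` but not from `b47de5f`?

4

Reachable from 40f7019: {08c8b60, 3e6bcd1, 40f7019, 58e9cf3, b2857f0, b47de5f, c823181}.
Reachable from b47de5f: {08c8b60, b2857f0, b47de5f}.
In 40f7019's history but not b47de5f's: {3e6bcd1, 40f7019, 58e9cf3, c823181} — 4 commits.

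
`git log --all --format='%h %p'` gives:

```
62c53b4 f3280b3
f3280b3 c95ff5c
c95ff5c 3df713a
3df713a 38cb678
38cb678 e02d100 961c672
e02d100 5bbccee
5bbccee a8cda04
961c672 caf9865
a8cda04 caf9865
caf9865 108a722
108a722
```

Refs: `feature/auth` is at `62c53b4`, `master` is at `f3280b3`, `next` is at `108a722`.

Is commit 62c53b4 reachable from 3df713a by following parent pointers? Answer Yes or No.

No

Ancestors of 3df713a: {108a722, 38cb678, 3df713a, 5bbccee, 961c672, a8cda04, caf9865, e02d100}.
62c53b4 is not in that set, so it is not an ancestor of 3df713a.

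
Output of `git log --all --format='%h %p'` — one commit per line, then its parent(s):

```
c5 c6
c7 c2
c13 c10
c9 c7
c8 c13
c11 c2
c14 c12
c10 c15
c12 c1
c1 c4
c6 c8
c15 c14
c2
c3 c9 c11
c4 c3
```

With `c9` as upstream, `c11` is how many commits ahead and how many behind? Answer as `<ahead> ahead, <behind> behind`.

1 ahead, 2 behind

Reachable from c11: {c11, c2}.
Reachable from c9: {c2, c7, c9}.
Only in c11's history (ahead): {c11} — 1.
Only in c9's history (behind): {c7, c9} — 2.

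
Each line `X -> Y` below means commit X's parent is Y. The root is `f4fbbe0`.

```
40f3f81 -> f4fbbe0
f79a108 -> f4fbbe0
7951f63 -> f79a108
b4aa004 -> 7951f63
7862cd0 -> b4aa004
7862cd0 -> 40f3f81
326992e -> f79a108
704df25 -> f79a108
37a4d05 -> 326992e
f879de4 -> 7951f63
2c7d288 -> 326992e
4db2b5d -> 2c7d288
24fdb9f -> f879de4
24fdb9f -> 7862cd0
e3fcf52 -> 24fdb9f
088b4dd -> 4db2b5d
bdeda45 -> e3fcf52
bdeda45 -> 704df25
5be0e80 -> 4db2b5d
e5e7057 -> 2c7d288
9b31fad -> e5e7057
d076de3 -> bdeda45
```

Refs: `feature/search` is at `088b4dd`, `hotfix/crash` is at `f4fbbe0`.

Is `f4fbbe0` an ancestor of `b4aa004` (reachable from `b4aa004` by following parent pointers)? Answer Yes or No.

Yes

Ancestors of b4aa004 (commits reachable by following parents): {7951f63, b4aa004, f4fbbe0, f79a108}.
f4fbbe0 is in that set, so it is an ancestor of b4aa004.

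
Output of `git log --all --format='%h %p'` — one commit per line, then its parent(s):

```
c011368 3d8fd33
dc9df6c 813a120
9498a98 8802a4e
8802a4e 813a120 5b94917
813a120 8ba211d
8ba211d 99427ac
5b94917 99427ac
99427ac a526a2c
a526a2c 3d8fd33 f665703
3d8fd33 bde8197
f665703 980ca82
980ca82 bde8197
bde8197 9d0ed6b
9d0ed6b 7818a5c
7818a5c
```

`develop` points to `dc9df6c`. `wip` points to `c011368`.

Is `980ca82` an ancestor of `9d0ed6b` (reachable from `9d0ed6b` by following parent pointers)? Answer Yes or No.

No

Ancestors of 9d0ed6b: {7818a5c, 9d0ed6b}.
980ca82 is not in that set, so it is not an ancestor of 9d0ed6b.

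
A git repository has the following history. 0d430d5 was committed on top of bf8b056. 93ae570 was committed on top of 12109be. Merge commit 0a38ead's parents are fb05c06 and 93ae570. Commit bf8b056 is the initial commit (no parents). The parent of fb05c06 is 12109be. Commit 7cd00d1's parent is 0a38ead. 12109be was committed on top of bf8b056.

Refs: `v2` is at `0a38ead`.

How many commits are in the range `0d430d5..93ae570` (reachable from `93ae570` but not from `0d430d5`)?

2

Reachable from 93ae570: {12109be, 93ae570, bf8b056}.
Reachable from 0d430d5: {0d430d5, bf8b056}.
In 93ae570's history but not 0d430d5's: {12109be, 93ae570} — 2 commits.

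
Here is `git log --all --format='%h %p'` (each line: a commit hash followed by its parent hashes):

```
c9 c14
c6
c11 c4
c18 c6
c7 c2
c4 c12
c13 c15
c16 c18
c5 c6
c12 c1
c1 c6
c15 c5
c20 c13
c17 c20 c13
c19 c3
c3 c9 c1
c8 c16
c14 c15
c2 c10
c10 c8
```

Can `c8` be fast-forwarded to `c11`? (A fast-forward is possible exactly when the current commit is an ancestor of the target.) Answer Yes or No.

A fast-forward from c8 to c11 is possible iff c8 is an ancestor of c11.
Ancestors of c11: {c1, c11, c12, c4, c6}.
c8 is not among them, so fast-forward is not possible.

No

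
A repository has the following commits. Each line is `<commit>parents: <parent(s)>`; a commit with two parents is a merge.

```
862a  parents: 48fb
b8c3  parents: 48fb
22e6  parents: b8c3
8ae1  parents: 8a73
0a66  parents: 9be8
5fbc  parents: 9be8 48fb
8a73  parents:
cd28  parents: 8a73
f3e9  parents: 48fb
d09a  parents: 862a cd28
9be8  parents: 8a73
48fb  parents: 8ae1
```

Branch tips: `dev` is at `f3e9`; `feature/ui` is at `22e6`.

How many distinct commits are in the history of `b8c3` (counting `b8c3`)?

Walking parent pointers from b8c3: reachable set = {48fb, 8a73, 8ae1, b8c3}.
That is 4 commits.

4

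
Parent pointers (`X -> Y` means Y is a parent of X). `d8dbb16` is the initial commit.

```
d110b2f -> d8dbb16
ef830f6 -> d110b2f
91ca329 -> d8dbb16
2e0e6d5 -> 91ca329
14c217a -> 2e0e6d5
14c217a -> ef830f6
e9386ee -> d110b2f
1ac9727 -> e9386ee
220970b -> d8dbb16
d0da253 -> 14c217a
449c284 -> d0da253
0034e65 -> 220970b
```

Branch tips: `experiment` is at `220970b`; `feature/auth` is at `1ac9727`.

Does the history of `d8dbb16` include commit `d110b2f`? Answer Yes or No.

No

Ancestors of d8dbb16: {d8dbb16}.
d110b2f is not in that set, so it is not an ancestor of d8dbb16.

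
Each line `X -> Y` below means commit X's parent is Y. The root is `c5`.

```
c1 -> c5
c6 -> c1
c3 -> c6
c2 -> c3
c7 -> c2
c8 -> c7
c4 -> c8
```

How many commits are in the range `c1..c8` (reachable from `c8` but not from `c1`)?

Reachable from c8: {c1, c2, c3, c5, c6, c7, c8}.
Reachable from c1: {c1, c5}.
In c8's history but not c1's: {c2, c3, c6, c7, c8} — 5 commits.

5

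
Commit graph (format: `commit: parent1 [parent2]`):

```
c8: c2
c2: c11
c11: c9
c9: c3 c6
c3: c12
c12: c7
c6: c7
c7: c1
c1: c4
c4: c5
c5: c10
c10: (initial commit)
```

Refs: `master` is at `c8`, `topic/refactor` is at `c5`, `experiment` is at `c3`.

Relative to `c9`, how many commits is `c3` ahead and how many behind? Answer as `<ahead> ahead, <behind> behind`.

Reachable from c3: {c1, c10, c12, c3, c4, c5, c7}.
Reachable from c9: {c1, c10, c12, c3, c4, c5, c6, c7, c9}.
Only in c3's history (ahead): {} — 0.
Only in c9's history (behind): {c6, c9} — 2.

0 ahead, 2 behind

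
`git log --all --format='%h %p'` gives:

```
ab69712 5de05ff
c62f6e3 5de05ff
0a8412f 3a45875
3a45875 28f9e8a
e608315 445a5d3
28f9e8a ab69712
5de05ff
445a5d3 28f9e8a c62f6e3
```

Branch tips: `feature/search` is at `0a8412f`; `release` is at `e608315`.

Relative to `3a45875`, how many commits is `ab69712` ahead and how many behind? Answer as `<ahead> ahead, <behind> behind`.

Reachable from ab69712: {5de05ff, ab69712}.
Reachable from 3a45875: {28f9e8a, 3a45875, 5de05ff, ab69712}.
Only in ab69712's history (ahead): {} — 0.
Only in 3a45875's history (behind): {28f9e8a, 3a45875} — 2.

0 ahead, 2 behind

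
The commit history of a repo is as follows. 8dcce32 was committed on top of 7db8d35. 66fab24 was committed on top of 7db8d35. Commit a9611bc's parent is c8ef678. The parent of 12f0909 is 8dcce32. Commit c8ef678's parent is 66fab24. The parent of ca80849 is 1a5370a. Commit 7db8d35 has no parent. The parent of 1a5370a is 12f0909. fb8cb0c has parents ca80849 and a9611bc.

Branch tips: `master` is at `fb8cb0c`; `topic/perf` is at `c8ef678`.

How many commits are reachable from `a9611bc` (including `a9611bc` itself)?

4

Walking parent pointers from a9611bc: reachable set = {66fab24, 7db8d35, a9611bc, c8ef678}.
That is 4 commits.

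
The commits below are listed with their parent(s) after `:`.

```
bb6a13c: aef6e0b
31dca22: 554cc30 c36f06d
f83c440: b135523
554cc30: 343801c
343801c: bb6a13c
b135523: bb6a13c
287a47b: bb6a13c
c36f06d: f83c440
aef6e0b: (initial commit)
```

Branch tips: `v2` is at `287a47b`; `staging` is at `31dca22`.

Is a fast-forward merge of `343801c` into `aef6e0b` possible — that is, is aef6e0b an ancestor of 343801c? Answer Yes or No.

A fast-forward from aef6e0b to 343801c is possible iff aef6e0b is an ancestor of 343801c.
Ancestors of 343801c: {343801c, aef6e0b, bb6a13c}.
aef6e0b is among them, so fast-forward is possible.

Yes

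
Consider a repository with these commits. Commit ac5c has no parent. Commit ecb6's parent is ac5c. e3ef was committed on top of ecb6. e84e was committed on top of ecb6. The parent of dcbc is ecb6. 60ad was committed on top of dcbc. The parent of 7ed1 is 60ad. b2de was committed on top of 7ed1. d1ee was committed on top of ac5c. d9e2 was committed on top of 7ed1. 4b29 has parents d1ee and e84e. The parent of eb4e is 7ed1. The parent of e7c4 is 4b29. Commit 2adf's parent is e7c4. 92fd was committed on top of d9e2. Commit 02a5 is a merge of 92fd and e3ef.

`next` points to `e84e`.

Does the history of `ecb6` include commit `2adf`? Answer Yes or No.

No

Ancestors of ecb6: {ac5c, ecb6}.
2adf is not in that set, so it is not an ancestor of ecb6.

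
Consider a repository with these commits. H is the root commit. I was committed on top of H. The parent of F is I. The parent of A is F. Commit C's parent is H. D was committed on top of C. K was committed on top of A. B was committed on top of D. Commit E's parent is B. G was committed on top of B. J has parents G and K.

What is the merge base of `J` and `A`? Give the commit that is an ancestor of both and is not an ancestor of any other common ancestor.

Ancestors of J: {A, B, C, D, F, G, H, I, J, K}.
Ancestors of A: {A, F, H, I}.
Common ancestors: {A, F, H, I}.
Among these, A is not an ancestor of any other common ancestor — it is the merge base.

A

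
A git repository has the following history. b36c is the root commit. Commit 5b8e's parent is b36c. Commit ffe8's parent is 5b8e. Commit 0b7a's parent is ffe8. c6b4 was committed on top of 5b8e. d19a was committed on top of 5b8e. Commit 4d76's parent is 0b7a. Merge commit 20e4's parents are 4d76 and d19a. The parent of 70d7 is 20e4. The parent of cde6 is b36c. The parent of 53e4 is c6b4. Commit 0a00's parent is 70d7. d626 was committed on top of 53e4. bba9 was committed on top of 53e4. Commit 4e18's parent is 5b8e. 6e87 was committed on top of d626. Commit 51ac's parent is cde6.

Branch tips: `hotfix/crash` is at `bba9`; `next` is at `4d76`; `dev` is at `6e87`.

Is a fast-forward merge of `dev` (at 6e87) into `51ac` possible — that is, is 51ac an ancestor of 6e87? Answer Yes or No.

No

A fast-forward from 51ac to 6e87 is possible iff 51ac is an ancestor of 6e87.
Ancestors of 6e87: {53e4, 5b8e, 6e87, b36c, c6b4, d626}.
51ac is not among them, so fast-forward is not possible.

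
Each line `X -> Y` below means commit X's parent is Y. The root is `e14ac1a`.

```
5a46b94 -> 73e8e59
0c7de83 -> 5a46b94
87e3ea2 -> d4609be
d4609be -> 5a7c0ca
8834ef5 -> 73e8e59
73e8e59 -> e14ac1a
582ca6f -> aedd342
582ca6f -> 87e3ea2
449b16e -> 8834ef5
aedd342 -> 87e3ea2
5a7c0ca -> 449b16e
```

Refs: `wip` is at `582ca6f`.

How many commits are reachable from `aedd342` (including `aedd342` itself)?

Walking parent pointers from aedd342: reachable set = {449b16e, 5a7c0ca, 73e8e59, 87e3ea2, 8834ef5, aedd342, d4609be, e14ac1a}.
That is 8 commits.

8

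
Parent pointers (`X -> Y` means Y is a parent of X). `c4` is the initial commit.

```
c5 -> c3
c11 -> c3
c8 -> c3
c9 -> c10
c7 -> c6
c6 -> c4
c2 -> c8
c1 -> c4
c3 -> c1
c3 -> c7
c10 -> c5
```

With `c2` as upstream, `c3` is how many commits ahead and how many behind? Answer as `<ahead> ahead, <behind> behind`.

Reachable from c3: {c1, c3, c4, c6, c7}.
Reachable from c2: {c1, c2, c3, c4, c6, c7, c8}.
Only in c3's history (ahead): {} — 0.
Only in c2's history (behind): {c2, c8} — 2.

0 ahead, 2 behind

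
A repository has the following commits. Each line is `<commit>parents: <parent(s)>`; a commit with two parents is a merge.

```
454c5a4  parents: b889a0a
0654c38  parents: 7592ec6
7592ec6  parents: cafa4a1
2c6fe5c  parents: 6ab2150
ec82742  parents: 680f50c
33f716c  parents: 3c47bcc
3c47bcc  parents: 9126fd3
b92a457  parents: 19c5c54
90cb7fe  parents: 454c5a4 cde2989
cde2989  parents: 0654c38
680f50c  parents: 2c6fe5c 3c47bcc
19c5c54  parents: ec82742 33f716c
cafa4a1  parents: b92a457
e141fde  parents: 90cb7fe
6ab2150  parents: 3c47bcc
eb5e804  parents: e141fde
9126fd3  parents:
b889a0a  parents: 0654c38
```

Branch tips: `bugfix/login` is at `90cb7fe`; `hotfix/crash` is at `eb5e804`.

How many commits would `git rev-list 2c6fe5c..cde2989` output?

9

Reachable from cde2989: {0654c38, 19c5c54, 2c6fe5c, 33f716c, 3c47bcc, 680f50c, 6ab2150, 7592ec6, 9126fd3, b92a457, cafa4a1, cde2989, ec82742}.
Reachable from 2c6fe5c: {2c6fe5c, 3c47bcc, 6ab2150, 9126fd3}.
In cde2989's history but not 2c6fe5c's: {0654c38, 19c5c54, 33f716c, 680f50c, 7592ec6, b92a457, cafa4a1, cde2989, ec82742} — 9 commits.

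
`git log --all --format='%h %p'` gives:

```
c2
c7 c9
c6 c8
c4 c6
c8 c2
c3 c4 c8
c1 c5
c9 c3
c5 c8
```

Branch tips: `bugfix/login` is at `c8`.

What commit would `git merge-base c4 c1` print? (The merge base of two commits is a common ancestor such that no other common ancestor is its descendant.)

Ancestors of c4: {c2, c4, c6, c8}.
Ancestors of c1: {c1, c2, c5, c8}.
Common ancestors: {c2, c8}.
Among these, c8 is not an ancestor of any other common ancestor — it is the merge base.

c8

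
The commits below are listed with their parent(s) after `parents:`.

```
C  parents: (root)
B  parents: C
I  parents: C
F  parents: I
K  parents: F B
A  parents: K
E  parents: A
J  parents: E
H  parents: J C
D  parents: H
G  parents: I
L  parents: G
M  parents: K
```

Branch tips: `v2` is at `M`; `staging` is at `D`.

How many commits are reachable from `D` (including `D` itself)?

Walking parent pointers from D: reachable set = {A, B, C, D, E, F, H, I, J, K}.
That is 10 commits.

10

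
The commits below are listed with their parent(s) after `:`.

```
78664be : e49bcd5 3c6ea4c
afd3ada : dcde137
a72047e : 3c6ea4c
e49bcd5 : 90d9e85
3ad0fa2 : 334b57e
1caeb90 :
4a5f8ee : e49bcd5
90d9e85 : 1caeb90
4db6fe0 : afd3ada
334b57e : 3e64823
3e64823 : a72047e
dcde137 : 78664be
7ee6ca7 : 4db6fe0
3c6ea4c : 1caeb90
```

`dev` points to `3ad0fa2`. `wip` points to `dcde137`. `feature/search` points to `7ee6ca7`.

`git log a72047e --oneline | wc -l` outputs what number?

Walking parent pointers from a72047e: reachable set = {1caeb90, 3c6ea4c, a72047e}.
That is 3 commits.

3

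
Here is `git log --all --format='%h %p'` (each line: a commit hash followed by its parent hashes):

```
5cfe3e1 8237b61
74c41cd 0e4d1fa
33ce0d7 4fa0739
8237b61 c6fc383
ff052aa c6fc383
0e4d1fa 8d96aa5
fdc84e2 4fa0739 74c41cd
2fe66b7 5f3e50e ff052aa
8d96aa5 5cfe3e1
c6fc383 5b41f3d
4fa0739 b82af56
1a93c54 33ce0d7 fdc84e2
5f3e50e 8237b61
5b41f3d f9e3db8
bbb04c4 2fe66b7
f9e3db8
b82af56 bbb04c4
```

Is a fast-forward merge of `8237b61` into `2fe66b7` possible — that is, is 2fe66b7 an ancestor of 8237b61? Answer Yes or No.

No

A fast-forward from 2fe66b7 to 8237b61 is possible iff 2fe66b7 is an ancestor of 8237b61.
Ancestors of 8237b61: {5b41f3d, 8237b61, c6fc383, f9e3db8}.
2fe66b7 is not among them, so fast-forward is not possible.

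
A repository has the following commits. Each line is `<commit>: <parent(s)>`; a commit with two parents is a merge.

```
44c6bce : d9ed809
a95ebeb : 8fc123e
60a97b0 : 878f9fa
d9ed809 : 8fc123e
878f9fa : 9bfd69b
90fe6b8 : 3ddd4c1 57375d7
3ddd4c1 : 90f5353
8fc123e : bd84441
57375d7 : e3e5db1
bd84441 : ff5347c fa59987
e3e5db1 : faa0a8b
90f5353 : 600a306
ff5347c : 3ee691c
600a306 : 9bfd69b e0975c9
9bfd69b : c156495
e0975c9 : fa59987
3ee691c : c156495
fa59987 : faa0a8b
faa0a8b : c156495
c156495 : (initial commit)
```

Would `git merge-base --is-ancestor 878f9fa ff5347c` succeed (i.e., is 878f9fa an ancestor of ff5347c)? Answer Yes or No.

No

Ancestors of ff5347c: {3ee691c, c156495, ff5347c}.
878f9fa is not in that set, so it is not an ancestor of ff5347c.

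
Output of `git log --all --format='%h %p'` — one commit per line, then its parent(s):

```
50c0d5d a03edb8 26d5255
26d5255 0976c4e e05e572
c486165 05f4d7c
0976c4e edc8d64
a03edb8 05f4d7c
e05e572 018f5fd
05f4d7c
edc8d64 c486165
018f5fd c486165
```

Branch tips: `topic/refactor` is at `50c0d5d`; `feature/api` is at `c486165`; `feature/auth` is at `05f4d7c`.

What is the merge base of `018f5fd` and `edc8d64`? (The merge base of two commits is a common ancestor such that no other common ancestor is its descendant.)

Ancestors of 018f5fd: {018f5fd, 05f4d7c, c486165}.
Ancestors of edc8d64: {05f4d7c, c486165, edc8d64}.
Common ancestors: {05f4d7c, c486165}.
Among these, c486165 is not an ancestor of any other common ancestor — it is the merge base.

c486165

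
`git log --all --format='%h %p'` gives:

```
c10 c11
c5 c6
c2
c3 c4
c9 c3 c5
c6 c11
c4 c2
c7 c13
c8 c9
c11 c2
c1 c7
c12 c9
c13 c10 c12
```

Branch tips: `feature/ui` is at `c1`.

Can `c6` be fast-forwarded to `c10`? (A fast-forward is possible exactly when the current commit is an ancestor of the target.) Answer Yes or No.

A fast-forward from c6 to c10 is possible iff c6 is an ancestor of c10.
Ancestors of c10: {c10, c11, c2}.
c6 is not among them, so fast-forward is not possible.

No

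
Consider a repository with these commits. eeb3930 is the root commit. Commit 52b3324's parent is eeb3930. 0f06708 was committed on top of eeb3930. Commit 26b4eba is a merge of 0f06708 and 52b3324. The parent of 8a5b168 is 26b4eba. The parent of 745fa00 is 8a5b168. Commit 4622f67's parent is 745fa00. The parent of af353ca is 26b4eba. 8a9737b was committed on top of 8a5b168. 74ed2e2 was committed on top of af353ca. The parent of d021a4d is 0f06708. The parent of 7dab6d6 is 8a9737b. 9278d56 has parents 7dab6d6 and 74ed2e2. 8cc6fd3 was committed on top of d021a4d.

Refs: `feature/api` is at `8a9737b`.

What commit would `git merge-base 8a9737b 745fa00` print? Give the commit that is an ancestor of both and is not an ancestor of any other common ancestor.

8a5b168

Ancestors of 8a9737b: {0f06708, 26b4eba, 52b3324, 8a5b168, 8a9737b, eeb3930}.
Ancestors of 745fa00: {0f06708, 26b4eba, 52b3324, 745fa00, 8a5b168, eeb3930}.
Common ancestors: {0f06708, 26b4eba, 52b3324, 8a5b168, eeb3930}.
Among these, 8a5b168 is not an ancestor of any other common ancestor — it is the merge base.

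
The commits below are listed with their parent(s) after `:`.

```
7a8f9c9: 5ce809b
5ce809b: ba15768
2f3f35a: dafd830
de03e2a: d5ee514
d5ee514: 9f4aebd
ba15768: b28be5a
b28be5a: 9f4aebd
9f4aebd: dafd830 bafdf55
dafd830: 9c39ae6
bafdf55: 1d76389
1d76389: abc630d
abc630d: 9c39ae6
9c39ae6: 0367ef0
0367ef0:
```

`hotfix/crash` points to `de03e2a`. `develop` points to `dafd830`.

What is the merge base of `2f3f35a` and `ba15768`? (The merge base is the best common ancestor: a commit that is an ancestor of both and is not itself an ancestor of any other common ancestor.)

Ancestors of 2f3f35a: {0367ef0, 2f3f35a, 9c39ae6, dafd830}.
Ancestors of ba15768: {0367ef0, 1d76389, 9c39ae6, 9f4aebd, abc630d, b28be5a, ba15768, bafdf55, dafd830}.
Common ancestors: {0367ef0, 9c39ae6, dafd830}.
Among these, dafd830 is not an ancestor of any other common ancestor — it is the merge base.

dafd830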